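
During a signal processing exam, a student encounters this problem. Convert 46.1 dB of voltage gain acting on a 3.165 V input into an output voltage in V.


Output voltage from dB gain:
V_out = V_in * 10^(gain_dB / 20)
      = 3.165 * 10^(46.1 / 20)
      = 3.165 * 201.836636
      = 638.813 V

638.813 V


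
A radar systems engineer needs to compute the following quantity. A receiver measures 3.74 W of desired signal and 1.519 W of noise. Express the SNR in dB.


SNR in decibels:
SNR = 10 * log10(Ps / Pn)
    = 10 * log10(3.74 / 1.519)
    = 10 * log10(2.4621)
    = 10 * 0.3913
    = 3.91 dB

3.91 dB


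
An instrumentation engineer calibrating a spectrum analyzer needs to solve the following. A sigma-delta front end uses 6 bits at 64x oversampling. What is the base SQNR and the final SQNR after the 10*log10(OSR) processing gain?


Step 1 — baseline SQNR at Nyquist:
SQNR_base = 6.02*N + 1.76
          = 6.02*6 + 1.76
          = 37.88 dB

Step 2 — oversampling processing gain:
G = 10*log10(OSR) = 10*log10(64) = 18.06 dB

Step 3 — total:
SQNR_total = 37.88 + 18.06 = 55.94 dB

Base SQNR = 37.88 dB; oversampled SQNR = 55.94 dB


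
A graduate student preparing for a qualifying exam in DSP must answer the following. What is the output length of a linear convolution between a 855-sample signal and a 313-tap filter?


Linear convolution output length:
L = N + M - 1
  = 855 + 313 - 1
  = 1167 samples

1167


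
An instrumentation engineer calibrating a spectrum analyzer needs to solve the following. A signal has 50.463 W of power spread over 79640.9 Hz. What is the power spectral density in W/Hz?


Power spectral density:
PSD = P / BW
    = 50.463 / 79640.9
    = 0.00063363 W/Hz

0.00063363 W/Hz


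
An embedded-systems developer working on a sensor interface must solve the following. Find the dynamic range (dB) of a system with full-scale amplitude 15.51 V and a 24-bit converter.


Dynamic range from full-scale to LSB:
V_min = V_max / 2^bits = 15.51 / 2^24
DR = 20 * log10(V_max / V_min)
   = 20 * log10(2^24)
   = 20 * 24 * log10(2)
   = 144.49 dB

144.49 dB


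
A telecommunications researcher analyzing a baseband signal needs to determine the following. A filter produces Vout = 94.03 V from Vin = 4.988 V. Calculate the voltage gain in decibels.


Voltage gain in dB:
G = 20 * log10(Vout / Vin)
  = 20 * log10(94.03 / 4.988)
  = 20 * log10(18.851243)
  = 20 * 1.27534
  = 25.51 dB

25.51 dB


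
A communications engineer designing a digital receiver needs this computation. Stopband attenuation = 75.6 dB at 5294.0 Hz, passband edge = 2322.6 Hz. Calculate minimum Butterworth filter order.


Butterworth filter order formula:
n = log10(10^(A/10) - 1) / (2 * log10(f_stop/f_pass))
10^(75.6/10) - 1 = 36307804.477
f_stop/f_pass = 5294.0 / 2322.6 = 2.2793
n = 10.5643 -> ceil = 11

11


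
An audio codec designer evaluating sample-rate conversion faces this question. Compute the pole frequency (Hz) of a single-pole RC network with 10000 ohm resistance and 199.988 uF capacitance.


Cutoff frequency of a first-order RC filter:
fc = 1 / (2 * pi * R * C)
C = 199.988 uF = 0.000199988 F
fc = 1 / (2 * pi * 10000 * 0.000199988)
   = 1 / 12.565616632122
   = 0.079582 Hz

0.079582 Hz


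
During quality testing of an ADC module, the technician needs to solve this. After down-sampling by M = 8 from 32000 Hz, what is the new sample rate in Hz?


Decimation reduces the sample rate:
fs_out = fs_in / M
       = 32000 / 8
       = 4000.0 Hz

4000.0 Hz


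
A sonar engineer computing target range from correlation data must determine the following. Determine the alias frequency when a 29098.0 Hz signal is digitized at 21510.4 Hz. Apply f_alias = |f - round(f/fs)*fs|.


Compute the nearest integer multiple of fs to the signal:
n = round(29098.0 / 21510.4) = 1
f_alias = |29098.0 - 1 * 21510.4|
        = |29098.0 - 21510.4|
        = 7587.6 Hz

7587.6


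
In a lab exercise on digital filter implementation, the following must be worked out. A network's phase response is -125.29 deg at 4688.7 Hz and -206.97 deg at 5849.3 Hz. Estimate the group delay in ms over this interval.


Group delay from phase difference:
tau = -d(phi)/d(omega)
d(phi) = -81.68 deg = -1.425585 rad
d(omega) = 2*pi*(5849.3 - 4688.7) = 7292.2649 rad/s
tau = -(-1.425585) / 7292.2649
    = 0.1955 ms

0.1955 ms


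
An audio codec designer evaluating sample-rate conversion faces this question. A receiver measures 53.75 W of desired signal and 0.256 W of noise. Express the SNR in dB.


SNR in decibels:
SNR = 10 * log10(Ps / Pn)
    = 10 * log10(53.75 / 0.256)
    = 10 * log10(209.9609)
    = 10 * 2.3221
    = 23.22 dB

23.22 dB


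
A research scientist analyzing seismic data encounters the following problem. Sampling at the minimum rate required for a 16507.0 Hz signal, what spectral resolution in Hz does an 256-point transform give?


Step 1 — Nyquist sampling rate:
fs = 2 * fmax = 2 * 16507.0 = 33014.0 Hz

Step 2 — DFT bin spacing:
df = fs / N = 33014.0 / 256 = 128.9609 Hz

128.9609 Hz


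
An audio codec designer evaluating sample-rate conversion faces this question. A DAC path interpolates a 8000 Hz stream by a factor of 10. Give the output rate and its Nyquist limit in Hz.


Step 1 — output sample rate after interpolation by L:
fs_out = L * fs_in = 10 * 8000 = 80000 Hz

Step 2 — Nyquist frequency of the output stream:
f_Nyq = fs_out / 2 = 80000 / 2 = 40000.0 Hz

fs_out = 80000 Hz; f_Nyquist = 40000.0 Hz


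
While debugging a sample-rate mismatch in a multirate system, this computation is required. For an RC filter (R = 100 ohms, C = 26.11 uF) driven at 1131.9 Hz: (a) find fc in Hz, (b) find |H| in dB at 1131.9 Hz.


Step 1 — cutoff frequency:
fc = 1 / (2*pi*R*C)
C = 26.11 uF = 2.611e-05 F
fc = 1 / (2*pi*100*2.611e-05)
   = 60.9556 Hz

Step 2 — magnitude at f = 1131.9 Hz:
|H(f)| = 1 / sqrt(1 + (f/fc)^2)
f/fc = 1131.9 / 60.9556 = 18.569254
|H| = 1 / sqrt(1 + 344.817194) = 0.0537745
|H|_dB = 20*log10(0.0537745) = -25.39 dB

fc = 60.9556 Hz; |H(1131.9 Hz)| = -25.39 dB


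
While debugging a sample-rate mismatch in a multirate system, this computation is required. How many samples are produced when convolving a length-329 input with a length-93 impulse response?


Linear convolution output length:
L = N + M - 1
  = 329 + 93 - 1
  = 421 samples

421


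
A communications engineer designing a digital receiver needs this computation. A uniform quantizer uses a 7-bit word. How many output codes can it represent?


Number of quantization levels = 2^N
= 2^7
= 128

128


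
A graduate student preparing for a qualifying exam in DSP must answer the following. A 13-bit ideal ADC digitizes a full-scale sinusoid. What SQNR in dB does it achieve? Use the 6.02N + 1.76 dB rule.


Theoretical SNR for a full-scale sinusoid:
SNR = 6.02 * N + 1.76
    = 6.02 * 13 + 1.76
    = 78.26 + 1.76
    = 80.02 dB

80.02 dB


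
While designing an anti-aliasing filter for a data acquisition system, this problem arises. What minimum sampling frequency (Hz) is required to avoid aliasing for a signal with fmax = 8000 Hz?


The Nyquist rate is twice the maximum frequency component.
fs_min = 2 * fmax
      = 2 * 8000
      = 16000 Hz

16000


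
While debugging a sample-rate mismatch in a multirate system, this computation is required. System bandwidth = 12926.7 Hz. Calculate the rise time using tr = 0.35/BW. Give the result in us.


Rise time from bandwidth relationship:
tr = 0.35 / BW
   = 0.35 / 12926.7
   = 2.707574246e-05 s
   = 27.0757 us

27.0757 us


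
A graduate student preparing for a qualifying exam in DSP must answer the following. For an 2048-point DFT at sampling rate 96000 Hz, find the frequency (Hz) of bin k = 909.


Frequency of DFT bin k:
f_k = k * fs / N
    = 909 * 96000 / 2048
    = 87264000 / 2048
    = 42609.375 Hz

42609.375 Hz


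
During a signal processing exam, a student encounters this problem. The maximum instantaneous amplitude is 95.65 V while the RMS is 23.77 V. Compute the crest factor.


Crest factor is the ratio of peak to RMS:
CF = V_peak / V_rms
   = 95.65 / 23.77
   = 4.024

4.024


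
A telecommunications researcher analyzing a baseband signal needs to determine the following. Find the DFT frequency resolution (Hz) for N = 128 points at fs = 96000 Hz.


DFT frequency resolution:
df = fs / N
   = 96000 / 128
   = 750.0 Hz

750.0 Hz


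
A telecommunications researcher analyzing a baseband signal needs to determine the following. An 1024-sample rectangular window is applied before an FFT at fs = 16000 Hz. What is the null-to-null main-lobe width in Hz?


Main lobe width for a rectangular window:
Width = 2 * fs / N
      = 2 * 16000 / 1024
      = 32000 / 1024
      = 31.25 Hz

31.25 Hz


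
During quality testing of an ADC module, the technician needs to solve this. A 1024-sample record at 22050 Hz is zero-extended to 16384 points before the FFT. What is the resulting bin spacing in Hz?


Frequency resolution after zero-padding:
N_padded = 1024 * 16 = 16384
df = fs / N_padded
   = 22050 / 16384
   = 1.3458 Hz

1.3458 Hz


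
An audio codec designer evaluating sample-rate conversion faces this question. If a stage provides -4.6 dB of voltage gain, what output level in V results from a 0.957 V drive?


Output voltage from dB gain:
V_out = V_in * 10^(gain_dB / 20)
      = 0.957 * 10^(-4.6 / 20)
      = 0.957 * 0.588844
      = 0.5635 V

0.5635 V


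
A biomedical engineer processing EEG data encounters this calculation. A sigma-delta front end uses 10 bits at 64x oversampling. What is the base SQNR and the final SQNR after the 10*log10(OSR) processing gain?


Step 1 — baseline SQNR at Nyquist:
SQNR_base = 6.02*N + 1.76
          = 6.02*10 + 1.76
          = 61.96 dB

Step 2 — oversampling processing gain:
G = 10*log10(OSR) = 10*log10(64) = 18.06 dB

Step 3 — total:
SQNR_total = 61.96 + 18.06 = 80.02 dB

Base SQNR = 61.96 dB; oversampled SQNR = 80.02 dB


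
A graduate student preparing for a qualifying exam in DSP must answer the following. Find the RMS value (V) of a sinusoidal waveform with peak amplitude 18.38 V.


RMS voltage for a sinusoidal waveform:
V_rms = V_peak / sqrt(2)
      = 18.38 / 1.414214
      = 12.997 V

12.997 V


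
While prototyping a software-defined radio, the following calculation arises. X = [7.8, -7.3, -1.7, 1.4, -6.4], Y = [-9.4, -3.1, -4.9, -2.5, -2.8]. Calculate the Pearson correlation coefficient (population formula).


Pearson correlation coefficient (population):
r = cov(X,Y) / (std(X) * std(Y))
Mean X = -1.24, Mean Y = -4.54
Cov(X,Y) = -11.2176
Std(X) = 5.518188, Std(Y) = 2.569514
r = -0.7911

-0.7911


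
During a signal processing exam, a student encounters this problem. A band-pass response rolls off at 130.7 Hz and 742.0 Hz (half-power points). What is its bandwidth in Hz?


Bandwidth is the difference of -3dB frequencies:
BW = f_high - f_low
   = 742.0 - 130.7
   = 611.3 Hz

611.3 Hz


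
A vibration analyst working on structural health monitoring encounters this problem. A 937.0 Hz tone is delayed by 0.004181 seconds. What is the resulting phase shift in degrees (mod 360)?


Phase shift from frequency and time delay:
phi = 360 * f * t_delay
    = 360 * 937.0 * 0.004181
    = 1410.33 degrees
    mod 360 = 330.33 degrees

330.33 degrees


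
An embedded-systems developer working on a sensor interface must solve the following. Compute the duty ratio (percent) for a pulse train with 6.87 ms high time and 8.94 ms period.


Duty cycle as a percentage:
DC = (t_on / T) * 100
   = (6.87 / 8.94) * 100
   = 0.768456 * 100
   = 76.85 %

76.85 %


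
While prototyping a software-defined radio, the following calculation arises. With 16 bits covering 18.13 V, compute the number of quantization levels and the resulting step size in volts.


Step 1 — number of quantization levels:
L = 2^N = 2^16 = 65536

Step 2 — LSB step size:
delta = Vfs / L
      = 18.13 / 65536
      = 0.00027664 V

Levels = 65536; step size = 0.00027664 V


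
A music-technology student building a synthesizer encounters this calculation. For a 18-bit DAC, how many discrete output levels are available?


Number of quantization levels = 2^N
= 2^18
= 262144

262144


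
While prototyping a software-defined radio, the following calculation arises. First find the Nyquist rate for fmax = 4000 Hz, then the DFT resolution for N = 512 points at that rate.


Step 1 — Nyquist sampling rate:
fs = 2 * fmax = 2 * 4000 = 8000 Hz

Step 2 — DFT bin spacing:
df = fs / N = 8000 / 512 = 15.625 Hz

15.625 Hz


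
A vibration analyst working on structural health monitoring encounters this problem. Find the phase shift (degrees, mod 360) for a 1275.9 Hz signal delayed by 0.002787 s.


Phase shift from frequency and time delay:
phi = 360 * f * t_delay
    = 360 * 1275.9 * 0.002787
    = 1280.14 degrees
    mod 360 = 200.14 degrees

200.14 degrees


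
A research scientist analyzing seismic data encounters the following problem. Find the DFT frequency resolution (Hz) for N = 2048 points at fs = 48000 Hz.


DFT frequency resolution:
df = fs / N
   = 48000 / 2048
   = 23.4375 Hz

23.4375 Hz


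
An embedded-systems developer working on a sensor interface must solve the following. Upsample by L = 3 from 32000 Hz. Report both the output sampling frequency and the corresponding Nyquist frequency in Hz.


Step 1 — output sample rate after interpolation by L:
fs_out = L * fs_in = 3 * 32000 = 96000 Hz

Step 2 — Nyquist frequency of the output stream:
f_Nyq = fs_out / 2 = 96000 / 2 = 48000.0 Hz

fs_out = 96000 Hz; f_Nyquist = 48000.0 Hz


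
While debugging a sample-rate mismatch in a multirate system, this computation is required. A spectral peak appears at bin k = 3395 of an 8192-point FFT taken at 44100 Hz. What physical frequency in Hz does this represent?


Frequency of DFT bin k:
f_k = k * fs / N
    = 3395 * 44100 / 8192
    = 149719500 / 8192
    = 18276.306 Hz

18276.306 Hz


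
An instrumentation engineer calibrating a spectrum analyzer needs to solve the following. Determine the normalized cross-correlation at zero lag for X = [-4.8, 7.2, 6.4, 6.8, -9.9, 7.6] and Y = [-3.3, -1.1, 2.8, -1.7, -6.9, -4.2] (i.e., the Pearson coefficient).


Pearson correlation coefficient (population):
r = cov(X,Y) / (std(X) * std(Y))
Mean X = 2.2167, Mean Y = -2.4
Cov(X,Y) = 13.765
Std(X) = 6.932632, Std(Y) = 2.986637
r = 0.6648

0.6648


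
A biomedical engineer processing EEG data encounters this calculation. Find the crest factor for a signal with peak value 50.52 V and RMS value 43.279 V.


Crest factor is the ratio of peak to RMS:
CF = V_peak / V_rms
   = 50.52 / 43.279
   = 1.1673

1.1673


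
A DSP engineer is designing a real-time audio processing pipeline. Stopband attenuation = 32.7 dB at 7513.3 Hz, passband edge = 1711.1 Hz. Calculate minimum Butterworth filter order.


Butterworth filter order formula:
n = log10(10^(A/10) - 1) / (2 * log10(f_stop/f_pass))
10^(32.7/10) - 1 = 1861.0871
f_stop/f_pass = 7513.3 / 1711.1 = 4.3909
n = 2.5443 -> ceil = 3

3


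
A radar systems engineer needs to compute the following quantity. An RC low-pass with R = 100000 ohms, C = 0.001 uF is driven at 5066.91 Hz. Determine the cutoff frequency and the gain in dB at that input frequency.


Step 1 — cutoff frequency:
fc = 1 / (2*pi*R*C)
C = 0.001 uF = 1e-09 F
fc = 1 / (2*pi*100000*1e-09)
   = 1591.549 Hz

Step 2 — magnitude at f = 5066.91 Hz:
|H(f)| = 1 / sqrt(1 + (f/fc)^2)
f/fc = 5066.91 / 1591.549 = 3.183634
|H| = 1 / sqrt(1 + 10.135525) = 0.299671
|H|_dB = 20*log10(0.299671) = -10.47 dB

fc = 1591.549 Hz; |H(5066.91 Hz)| = -10.47 dB


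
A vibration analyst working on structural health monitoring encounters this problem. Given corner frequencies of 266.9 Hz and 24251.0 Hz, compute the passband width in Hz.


Bandwidth is the difference of -3dB frequencies:
BW = f_high - f_low
   = 24251.0 - 266.9
   = 23984.1 Hz

23984.1 Hz


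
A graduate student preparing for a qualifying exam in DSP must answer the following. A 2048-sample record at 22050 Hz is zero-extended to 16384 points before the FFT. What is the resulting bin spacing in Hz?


Frequency resolution after zero-padding:
N_padded = 2048 * 8 = 16384
df = fs / N_padded
   = 22050 / 16384
   = 1.3458 Hz

1.3458 Hz


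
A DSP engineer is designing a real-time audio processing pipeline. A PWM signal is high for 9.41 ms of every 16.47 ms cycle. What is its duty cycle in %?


Duty cycle as a percentage:
DC = (t_on / T) * 100
   = (9.41 / 16.47) * 100
   = 0.571342 * 100
   = 57.13 %

57.13 %


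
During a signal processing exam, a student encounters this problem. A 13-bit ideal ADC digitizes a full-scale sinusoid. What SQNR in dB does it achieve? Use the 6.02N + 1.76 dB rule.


Theoretical SNR for a full-scale sinusoid:
SNR = 6.02 * N + 1.76
    = 6.02 * 13 + 1.76
    = 78.26 + 1.76
    = 80.02 dB

80.02 dB


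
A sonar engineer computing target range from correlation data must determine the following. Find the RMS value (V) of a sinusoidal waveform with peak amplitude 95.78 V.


RMS voltage for a sinusoidal waveform:
V_rms = V_peak / sqrt(2)
      = 95.78 / 1.414214
      = 67.727 V

67.727 V


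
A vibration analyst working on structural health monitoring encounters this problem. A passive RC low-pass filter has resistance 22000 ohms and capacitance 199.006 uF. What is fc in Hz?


Cutoff frequency of a first-order RC filter:
fc = 1 / (2 * pi * R * C)
C = 199.006 uF = 0.000199006 F
fc = 1 / (2 * pi * 22000 * 0.000199006)
   = 1 / 27.508614655293
   = 0.036352 Hz

0.036352 Hz


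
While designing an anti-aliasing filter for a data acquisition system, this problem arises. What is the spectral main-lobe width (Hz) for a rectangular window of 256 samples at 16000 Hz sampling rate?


Main lobe width for a rectangular window:
Width = 2 * fs / N
      = 2 * 16000 / 256
      = 32000 / 256
      = 125.0 Hz

125.0 Hz


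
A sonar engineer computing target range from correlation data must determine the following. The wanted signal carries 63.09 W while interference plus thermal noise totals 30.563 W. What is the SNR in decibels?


SNR in decibels:
SNR = 10 * log10(Ps / Pn)
    = 10 * log10(63.09 / 30.563)
    = 10 * log10(2.0643)
    = 10 * 0.3148
    = 3.15 dB

3.15 dB


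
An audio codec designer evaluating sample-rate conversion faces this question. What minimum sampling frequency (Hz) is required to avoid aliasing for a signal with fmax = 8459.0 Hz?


The Nyquist rate is twice the maximum frequency component.
fs_min = 2 * fmax
      = 2 * 8459.0
      = 16918.0 Hz

16918.0


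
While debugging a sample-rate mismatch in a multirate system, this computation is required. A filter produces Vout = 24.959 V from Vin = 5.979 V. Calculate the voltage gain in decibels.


Voltage gain in dB:
G = 20 * log10(Vout / Vin)
  = 20 * log10(24.959 / 5.979)
  = 20 * log10(4.174444)
  = 20 * 0.620599
  = 12.41 dB

12.41 dB


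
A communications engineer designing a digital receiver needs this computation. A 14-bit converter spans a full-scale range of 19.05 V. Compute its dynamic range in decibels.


Dynamic range from full-scale to LSB:
V_min = V_max / 2^bits = 19.05 / 2^14
DR = 20 * log10(V_max / V_min)
   = 20 * log10(2^14)
   = 20 * 14 * log10(2)
   = 84.29 dB

84.29 dB


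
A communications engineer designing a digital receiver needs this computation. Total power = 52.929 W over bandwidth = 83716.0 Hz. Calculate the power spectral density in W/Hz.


Power spectral density:
PSD = P / BW
    = 52.929 / 83716.0
    = 0.00063224 W/Hz

0.00063224 W/Hz


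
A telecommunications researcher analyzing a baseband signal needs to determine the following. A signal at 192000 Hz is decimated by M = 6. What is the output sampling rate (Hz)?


Decimation reduces the sample rate:
fs_out = fs_in / M
       = 192000 / 6
       = 32000.0 Hz

32000.0 Hz


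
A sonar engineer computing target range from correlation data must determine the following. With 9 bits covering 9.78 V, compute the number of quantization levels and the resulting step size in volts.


Step 1 — number of quantization levels:
L = 2^N = 2^9 = 512

Step 2 — LSB step size:
delta = Vfs / L
      = 9.78 / 512
      = 0.01910156 V

Levels = 512; step size = 0.01910156 V


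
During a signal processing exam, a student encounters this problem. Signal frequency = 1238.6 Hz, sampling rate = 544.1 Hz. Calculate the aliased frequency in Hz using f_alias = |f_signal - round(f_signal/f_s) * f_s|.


Compute the nearest integer multiple of fs to the signal:
n = round(1238.6 / 544.1) = 2
f_alias = |1238.6 - 2 * 544.1|
        = |1238.6 - 1088.2|
        = 150.4 Hz

150.4


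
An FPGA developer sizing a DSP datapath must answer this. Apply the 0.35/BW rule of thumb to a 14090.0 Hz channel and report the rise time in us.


Rise time from bandwidth relationship:
tr = 0.35 / BW
   = 0.35 / 14090.0
   = 2.484031228e-05 s
   = 24.8403 us

24.8403 us


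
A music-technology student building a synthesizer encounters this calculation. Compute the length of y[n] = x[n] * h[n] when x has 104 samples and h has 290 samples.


Linear convolution output length:
L = N + M - 1
  = 104 + 290 - 1
  = 393 samples

393


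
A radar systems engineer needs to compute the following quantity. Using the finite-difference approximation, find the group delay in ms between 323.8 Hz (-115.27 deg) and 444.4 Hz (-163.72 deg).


Group delay from phase difference:
tau = -d(phi)/d(omega)
d(phi) = -48.45 deg = -0.845612 rad
d(omega) = 2*pi*(444.4 - 323.8) = 757.7521 rad/s
tau = -(-0.845612) / 757.7521
    = 1.1159 ms

1.1159 ms


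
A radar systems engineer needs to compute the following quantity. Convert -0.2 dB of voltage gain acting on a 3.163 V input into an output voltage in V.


Output voltage from dB gain:
V_out = V_in * 10^(gain_dB / 20)
      = 3.163 * 10^(-0.2 / 20)
      = 3.163 * 0.977237
      = 3.091 V

3.091 V


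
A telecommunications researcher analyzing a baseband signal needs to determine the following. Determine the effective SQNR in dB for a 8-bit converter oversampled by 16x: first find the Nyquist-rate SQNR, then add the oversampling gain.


Step 1 — baseline SQNR at Nyquist:
SQNR_base = 6.02*N + 1.76
          = 6.02*8 + 1.76
          = 49.92 dB

Step 2 — oversampling processing gain:
G = 10*log10(OSR) = 10*log10(16) = 12.04 dB

Step 3 — total:
SQNR_total = 49.92 + 12.04 = 61.96 dB

Base SQNR = 49.92 dB; oversampled SQNR = 61.96 dB


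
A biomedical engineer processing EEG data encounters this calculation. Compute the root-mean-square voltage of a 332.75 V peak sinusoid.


RMS voltage for a sinusoidal waveform:
V_rms = V_peak / sqrt(2)
      = 332.75 / 1.414214
      = 235.29 V

235.29 V


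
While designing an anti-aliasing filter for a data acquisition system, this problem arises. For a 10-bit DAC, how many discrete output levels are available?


Number of quantization levels = 2^N
= 2^10
= 1024

1024


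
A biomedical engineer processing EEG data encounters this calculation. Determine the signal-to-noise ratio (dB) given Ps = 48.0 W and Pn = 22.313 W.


SNR in decibels:
SNR = 10 * log10(Ps / Pn)
    = 10 * log10(48.0 / 22.313)
    = 10 * log10(2.1512)
    = 10 * 0.3327
    = 3.33 dB

3.33 dB


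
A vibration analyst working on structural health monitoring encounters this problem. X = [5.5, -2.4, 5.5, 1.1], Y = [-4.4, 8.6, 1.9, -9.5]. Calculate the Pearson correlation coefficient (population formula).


Pearson correlation coefficient (population):
r = cov(X,Y) / (std(X) * std(Y))
Mean X = 2.425, Mean Y = -0.85
Cov(X,Y) = -9.14875
Std(X) = 3.314646, Std(Y) = 6.787673
r = -0.4066

-0.4066


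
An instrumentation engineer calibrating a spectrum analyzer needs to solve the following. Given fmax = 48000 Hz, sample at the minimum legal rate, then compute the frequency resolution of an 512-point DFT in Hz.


Step 1 — Nyquist sampling rate:
fs = 2 * fmax = 2 * 48000 = 96000 Hz

Step 2 — DFT bin spacing:
df = fs / N = 96000 / 512 = 187.5 Hz

187.5 Hz


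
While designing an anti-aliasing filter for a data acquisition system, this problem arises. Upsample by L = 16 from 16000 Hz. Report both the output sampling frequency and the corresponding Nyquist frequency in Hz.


Step 1 — output sample rate after interpolation by L:
fs_out = L * fs_in = 16 * 16000 = 256000 Hz

Step 2 — Nyquist frequency of the output stream:
f_Nyq = fs_out / 2 = 256000 / 2 = 128000.0 Hz

fs_out = 256000 Hz; f_Nyquist = 128000.0 Hz


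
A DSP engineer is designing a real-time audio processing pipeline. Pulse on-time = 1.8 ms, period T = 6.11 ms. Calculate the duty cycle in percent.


Duty cycle as a percentage:
DC = (t_on / T) * 100
   = (1.8 / 6.11) * 100
   = 0.294599 * 100
   = 29.46 %

29.46 %


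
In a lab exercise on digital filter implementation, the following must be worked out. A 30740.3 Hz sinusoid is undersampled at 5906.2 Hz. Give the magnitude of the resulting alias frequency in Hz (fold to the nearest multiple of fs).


Compute the nearest integer multiple of fs to the signal:
n = round(30740.3 / 5906.2) = 5
f_alias = |30740.3 - 5 * 5906.2|
        = |30740.3 - 29531.0|
        = 1209.3 Hz

1209.3


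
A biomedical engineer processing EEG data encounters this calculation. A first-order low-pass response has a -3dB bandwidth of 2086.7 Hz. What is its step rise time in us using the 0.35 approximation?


Rise time from bandwidth relationship:
tr = 0.35 / BW
   = 0.35 / 2086.7
   = 0.00016772895 s
   = 167.729 us

167.729 us


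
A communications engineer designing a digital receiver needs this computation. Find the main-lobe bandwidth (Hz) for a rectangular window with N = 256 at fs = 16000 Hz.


Main lobe width for a rectangular window:
Width = 2 * fs / N
      = 2 * 16000 / 256
      = 32000 / 256
      = 125.0 Hz

125.0 Hz


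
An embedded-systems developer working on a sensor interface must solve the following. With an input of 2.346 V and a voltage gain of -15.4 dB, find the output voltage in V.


Output voltage from dB gain:
V_out = V_in * 10^(gain_dB / 20)
      = 2.346 * 10^(-15.4 / 20)
      = 2.346 * 0.169824
      = 0.3984 V

0.3984 V


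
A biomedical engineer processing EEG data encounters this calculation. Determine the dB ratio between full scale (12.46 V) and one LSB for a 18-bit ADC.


Dynamic range from full-scale to LSB:
V_min = V_max / 2^bits = 12.46 / 2^18
DR = 20 * log10(V_max / V_min)
   = 20 * log10(2^18)
   = 20 * 18 * log10(2)
   = 108.37 dB

108.37 dB


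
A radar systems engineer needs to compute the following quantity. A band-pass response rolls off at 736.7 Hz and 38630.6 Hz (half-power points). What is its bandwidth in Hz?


Bandwidth is the difference of -3dB frequencies:
BW = f_high - f_low
   = 38630.6 - 736.7
   = 37893.9 Hz

37893.9 Hz


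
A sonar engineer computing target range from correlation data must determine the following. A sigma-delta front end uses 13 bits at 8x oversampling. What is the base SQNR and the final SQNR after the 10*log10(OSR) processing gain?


Step 1 — baseline SQNR at Nyquist:
SQNR_base = 6.02*N + 1.76
          = 6.02*13 + 1.76
          = 80.02 dB

Step 2 — oversampling processing gain:
G = 10*log10(OSR) = 10*log10(8) = 9.03 dB

Step 3 — total:
SQNR_total = 80.02 + 9.03 = 89.05 dB

Base SQNR = 80.02 dB; oversampled SQNR = 89.05 dB


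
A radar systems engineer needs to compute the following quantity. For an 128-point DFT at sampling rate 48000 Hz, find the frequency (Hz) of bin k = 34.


Frequency of DFT bin k:
f_k = k * fs / N
    = 34 * 48000 / 128
    = 1632000 / 128
    = 12750.0 Hz

12750.0 Hz


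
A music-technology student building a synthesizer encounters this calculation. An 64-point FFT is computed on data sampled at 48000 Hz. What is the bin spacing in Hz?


DFT frequency resolution:
df = fs / N
   = 48000 / 64
   = 750.0 Hz

750.0 Hz


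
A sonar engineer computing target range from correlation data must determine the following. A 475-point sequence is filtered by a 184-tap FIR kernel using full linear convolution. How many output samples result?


Linear convolution output length:
L = N + M - 1
  = 475 + 184 - 1
  = 658 samples

658


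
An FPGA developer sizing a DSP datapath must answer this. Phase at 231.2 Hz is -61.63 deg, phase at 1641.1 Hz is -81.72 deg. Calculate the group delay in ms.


Group delay from phase difference:
tau = -d(phi)/d(omega)
d(phi) = -20.09 deg = -0.350637 rad
d(omega) = 2*pi*(1641.1 - 231.2) = 8858.663 rad/s
tau = -(-0.350637) / 8858.663
    = 0.0396 ms

0.0396 ms


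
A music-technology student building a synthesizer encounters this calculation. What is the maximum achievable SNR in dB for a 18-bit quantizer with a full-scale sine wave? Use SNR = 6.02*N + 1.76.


Theoretical SNR for a full-scale sinusoid:
SNR = 6.02 * N + 1.76
    = 6.02 * 18 + 1.76
    = 108.36 + 1.76
    = 110.12 dB

110.12 dB


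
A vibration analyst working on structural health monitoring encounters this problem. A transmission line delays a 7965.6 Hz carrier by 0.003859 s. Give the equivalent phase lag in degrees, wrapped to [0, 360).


Phase shift from frequency and time delay:
phi = 360 * f * t_delay
    = 360 * 7965.6 * 0.003859
    = 11066.13 degrees
    mod 360 = 266.13 degrees

266.13 degrees


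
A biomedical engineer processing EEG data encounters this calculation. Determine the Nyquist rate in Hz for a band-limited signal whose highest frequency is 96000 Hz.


The Nyquist rate is twice the maximum frequency component.
fs_min = 2 * fmax
      = 2 * 96000
      = 192000 Hz

192000


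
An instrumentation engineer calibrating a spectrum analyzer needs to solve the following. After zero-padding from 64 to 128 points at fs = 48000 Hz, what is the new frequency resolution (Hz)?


Frequency resolution after zero-padding:
N_padded = 64 * 2 = 128
df = fs / N_padded
   = 48000 / 128
   = 375.0 Hz

375.0 Hz


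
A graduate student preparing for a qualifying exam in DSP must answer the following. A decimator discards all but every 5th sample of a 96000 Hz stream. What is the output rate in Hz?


Decimation reduces the sample rate:
fs_out = fs_in / M
       = 96000 / 5
       = 19200.0 Hz

19200.0 Hz


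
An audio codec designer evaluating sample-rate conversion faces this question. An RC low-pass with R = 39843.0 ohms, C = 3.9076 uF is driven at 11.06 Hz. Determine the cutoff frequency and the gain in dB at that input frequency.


Step 1 — cutoff frequency:
fc = 1 / (2*pi*R*C)
C = 3.9076 uF = 3.9076e-06 F
fc = 1 / (2*pi*39843.0*3.9076e-06)
   = 1.02225 Hz

Step 2 — magnitude at f = 11.06 Hz:
|H(f)| = 1 / sqrt(1 + (f/fc)^2)
f/fc = 11.06 / 1.02225 = 10.819271
|H| = 1 / sqrt(1 + 117.056625) = 0.0920354
|H|_dB = 20*log10(0.0920354) = -20.72 dB

fc = 1.02225 Hz; |H(11.06 Hz)| = -20.72 dB


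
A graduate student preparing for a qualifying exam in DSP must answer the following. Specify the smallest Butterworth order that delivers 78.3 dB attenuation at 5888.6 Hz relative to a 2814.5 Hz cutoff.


Butterworth filter order formula:
n = log10(10^(A/10) - 1) / (2 * log10(f_stop/f_pass))
10^(78.3/10) - 1 = 67608296.5392
f_stop/f_pass = 5888.6 / 2814.5 = 2.0922
n = 12.2111 -> ceil = 13

13


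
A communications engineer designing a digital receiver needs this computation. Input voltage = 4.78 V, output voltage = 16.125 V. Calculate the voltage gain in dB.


Voltage gain in dB:
G = 20 * log10(Vout / Vin)
  = 20 * log10(16.125 / 4.78)
  = 20 * log10(3.373431)
  = 20 * 0.528072
  = 10.56 dB

10.56 dB


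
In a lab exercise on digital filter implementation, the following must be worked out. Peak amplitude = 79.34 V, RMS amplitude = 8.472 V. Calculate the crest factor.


Crest factor is the ratio of peak to RMS:
CF = V_peak / V_rms
   = 79.34 / 8.472
   = 9.365

9.365


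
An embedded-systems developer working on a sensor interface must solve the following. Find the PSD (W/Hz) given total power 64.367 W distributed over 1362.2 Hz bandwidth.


Power spectral density:
PSD = P / BW
    = 64.367 / 1362.2
    = 0.04725224 W/Hz

0.04725224 W/Hz


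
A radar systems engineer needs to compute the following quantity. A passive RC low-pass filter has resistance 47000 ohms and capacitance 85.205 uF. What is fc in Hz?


Cutoff frequency of a first-order RC filter:
fc = 1 / (2 * pi * R * C)
C = 85.205 uF = 8.5205e-05 F
fc = 1 / (2 * pi * 47000 * 8.5205e-05)
   = 1 / 25.161863792617
   = 0.039743 Hz

0.039743 Hz


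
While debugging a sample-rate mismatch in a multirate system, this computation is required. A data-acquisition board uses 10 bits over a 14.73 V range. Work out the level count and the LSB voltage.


Step 1 — number of quantization levels:
L = 2^N = 2^10 = 1024

Step 2 — LSB step size:
delta = Vfs / L
      = 14.73 / 1024
      = 0.01438477 V

Levels = 1024; step size = 0.01438477 V


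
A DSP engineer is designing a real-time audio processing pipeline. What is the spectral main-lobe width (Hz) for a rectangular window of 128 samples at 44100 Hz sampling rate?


Main lobe width for a rectangular window:
Width = 2 * fs / N
      = 2 * 44100 / 128
      = 88200 / 128
      = 689.062 Hz

689.062 Hz


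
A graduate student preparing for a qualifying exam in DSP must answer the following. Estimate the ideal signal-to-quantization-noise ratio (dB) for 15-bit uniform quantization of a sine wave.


Theoretical SNR for a full-scale sinusoid:
SNR = 6.02 * N + 1.76
    = 6.02 * 15 + 1.76
    = 90.3 + 1.76
    = 92.06 dB

92.06 dB


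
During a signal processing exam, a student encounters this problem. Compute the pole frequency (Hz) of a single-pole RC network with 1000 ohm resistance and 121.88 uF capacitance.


Cutoff frequency of a first-order RC filter:
fc = 1 / (2 * pi * R * C)
C = 121.88 uF = 0.00012188 F
fc = 1 / (2 * pi * 1000 * 0.00012188)
   = 1 / 0.76579462523905
   = 1.305833 Hz

1.305833 Hz


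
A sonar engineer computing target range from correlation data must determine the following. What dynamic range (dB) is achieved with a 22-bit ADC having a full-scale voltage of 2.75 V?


Dynamic range from full-scale to LSB:
V_min = V_max / 2^bits = 2.75 / 2^22
DR = 20 * log10(V_max / V_min)
   = 20 * log10(2^22)
   = 20 * 22 * log10(2)
   = 132.45 dB

132.45 dB


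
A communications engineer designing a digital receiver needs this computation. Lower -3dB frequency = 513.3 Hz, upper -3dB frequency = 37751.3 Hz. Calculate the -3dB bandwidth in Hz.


Bandwidth is the difference of -3dB frequencies:
BW = f_high - f_low
   = 37751.3 - 513.3
   = 37238.0 Hz

37238.0 Hz


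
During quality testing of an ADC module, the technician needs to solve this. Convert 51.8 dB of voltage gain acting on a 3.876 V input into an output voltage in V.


Output voltage from dB gain:
V_out = V_in * 10^(gain_dB / 20)
      = 3.876 * 10^(51.8 / 20)
      = 3.876 * 389.045145
      = 1507.939 V

1507.939 V


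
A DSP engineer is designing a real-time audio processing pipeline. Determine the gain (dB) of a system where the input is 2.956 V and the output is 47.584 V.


Voltage gain in dB:
G = 20 * log10(Vout / Vin)
  = 20 * log10(47.584 / 2.956)
  = 20 * log10(16.097429)
  = 20 * 1.206757
  = 24.14 dB

24.14 dB


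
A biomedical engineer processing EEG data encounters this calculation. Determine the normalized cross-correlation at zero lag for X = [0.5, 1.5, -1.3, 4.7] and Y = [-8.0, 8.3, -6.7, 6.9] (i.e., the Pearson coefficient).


Pearson correlation coefficient (population):
r = cov(X,Y) / (std(X) * std(Y))
Mean X = 1.35, Mean Y = 0.125
Cov(X,Y) = 12.22875
Std(X) = 2.178876, Std(Y) = 7.505456
r = 0.7478

0.7478


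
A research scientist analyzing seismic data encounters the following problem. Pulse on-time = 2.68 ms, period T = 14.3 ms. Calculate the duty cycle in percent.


Duty cycle as a percentage:
DC = (t_on / T) * 100
   = (2.68 / 14.3) * 100
   = 0.187413 * 100
   = 18.74 %

18.74 %


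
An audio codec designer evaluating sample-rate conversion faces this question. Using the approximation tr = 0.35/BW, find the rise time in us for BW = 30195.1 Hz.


Rise time from bandwidth relationship:
tr = 0.35 / BW
   = 0.35 / 30195.1
   = 1.159128468e-05 s
   = 11.5913 us

11.5913 us


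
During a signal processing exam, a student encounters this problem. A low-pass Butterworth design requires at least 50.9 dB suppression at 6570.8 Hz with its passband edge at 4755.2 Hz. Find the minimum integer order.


Butterworth filter order formula:
n = log10(10^(A/10) - 1) / (2 * log10(f_stop/f_pass))
10^(50.9/10) - 1 = 123025.8771
f_stop/f_pass = 6570.8 / 4755.2 = 1.3818
n = 18.1204 -> ceil = 19

19


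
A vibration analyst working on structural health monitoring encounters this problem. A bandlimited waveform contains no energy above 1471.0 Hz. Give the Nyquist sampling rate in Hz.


The Nyquist rate is twice the maximum frequency component.
fs_min = 2 * fmax
      = 2 * 1471.0
      = 2942.0 Hz

2942.0


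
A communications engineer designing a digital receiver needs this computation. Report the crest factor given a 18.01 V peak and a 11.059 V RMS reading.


Crest factor is the ratio of peak to RMS:
CF = V_peak / V_rms
   = 18.01 / 11.059
   = 1.6285

1.6285


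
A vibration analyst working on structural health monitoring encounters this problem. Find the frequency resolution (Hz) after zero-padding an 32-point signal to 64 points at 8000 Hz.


Frequency resolution after zero-padding:
N_padded = 32 * 2 = 64
df = fs / N_padded
   = 8000 / 64
   = 125.0 Hz

125.0 Hz


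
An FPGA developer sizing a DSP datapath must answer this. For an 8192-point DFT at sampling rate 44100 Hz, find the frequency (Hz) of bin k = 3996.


Frequency of DFT bin k:
f_k = k * fs / N
    = 3996 * 44100 / 8192
    = 176223600 / 8192
    = 21511.67 Hz

21511.67 Hz


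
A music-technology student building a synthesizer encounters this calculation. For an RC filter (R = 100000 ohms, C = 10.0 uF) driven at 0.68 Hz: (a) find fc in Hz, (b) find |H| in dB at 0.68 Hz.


Step 1 — cutoff frequency:
fc = 1 / (2*pi*R*C)
C = 10.0 uF = 1e-05 F
fc = 1 / (2*pi*100000*1e-05)
   = 0.159155 Hz

Step 2 — magnitude at f = 0.68 Hz:
|H(f)| = 1 / sqrt(1 + (f/fc)^2)
f/fc = 0.68 / 0.159155 = 4.272564
|H| = 1 / sqrt(1 + 18.254803) = 0.2278927
|H|_dB = 20*log10(0.2278927) = -12.85 dB

fc = 0.159155 Hz; |H(0.68 Hz)| = -12.85 dB


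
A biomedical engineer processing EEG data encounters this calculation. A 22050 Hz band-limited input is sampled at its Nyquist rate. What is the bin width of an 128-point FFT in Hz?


Step 1 — Nyquist sampling rate:
fs = 2 * fmax = 2 * 22050 = 44100 Hz

Step 2 — DFT bin spacing:
df = fs / N = 44100 / 128 = 344.5312 Hz

344.5312 Hz


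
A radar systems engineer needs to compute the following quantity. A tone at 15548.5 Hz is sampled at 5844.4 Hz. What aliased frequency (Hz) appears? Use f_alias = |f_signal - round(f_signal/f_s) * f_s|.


Compute the nearest integer multiple of fs to the signal:
n = round(15548.5 / 5844.4) = 3
f_alias = |15548.5 - 3 * 5844.4|
        = |15548.5 - 17533.2|
        = 1984.7 Hz

1984.7


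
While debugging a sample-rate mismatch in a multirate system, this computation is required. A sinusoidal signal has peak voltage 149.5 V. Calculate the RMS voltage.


RMS voltage for a sinusoidal waveform:
V_rms = V_peak / sqrt(2)
      = 149.5 / 1.414214
      = 105.712 V

105.712 V


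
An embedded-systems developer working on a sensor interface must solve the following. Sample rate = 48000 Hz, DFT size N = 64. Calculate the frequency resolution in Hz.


DFT frequency resolution:
df = fs / N
   = 48000 / 64
   = 750.0 Hz

750.0 Hz


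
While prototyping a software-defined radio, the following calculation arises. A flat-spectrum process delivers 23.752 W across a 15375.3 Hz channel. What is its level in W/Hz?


Power spectral density:
PSD = P / BW
    = 23.752 / 15375.3
    = 0.00154482 W/Hz

0.00154482 W/Hz
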